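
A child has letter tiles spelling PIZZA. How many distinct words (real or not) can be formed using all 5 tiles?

60

PIZZA has 5 letters with Z appearing twice.
The number of distinct arrangements is 5!/(2!) = 120/2 = 60.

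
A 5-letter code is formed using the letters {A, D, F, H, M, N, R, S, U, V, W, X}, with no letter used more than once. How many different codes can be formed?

This is a permutation of 5 out of 12: P(12,5) = 12!/7!.
12 × 11 × 10 × 9 × 8 = 95040.

95040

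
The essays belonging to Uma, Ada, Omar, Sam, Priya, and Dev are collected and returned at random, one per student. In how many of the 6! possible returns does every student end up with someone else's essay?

265

Let Aᵢ be the assignments in which student i gets their own essay. We want the size of the complement of A₁∪…∪A_6.
By inclusion–exclusion this is Σ_{j=0}^{6} (−1)^j C(6,j)·(6−j)!.
Computing: 720 − 720 + 360 − 120 + 30 − 6 + 1 = 265.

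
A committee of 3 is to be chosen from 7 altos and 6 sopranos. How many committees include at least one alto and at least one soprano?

231

Unrestricted: C(13,3) = 286 ways to pick any 3 of the 13.
Selections missing a whole group: no altos → C(6,3) = 20; no sopranos → C(7,3) = 35.
Both groups omitted at once is impossible, so 286 − 55 = 231.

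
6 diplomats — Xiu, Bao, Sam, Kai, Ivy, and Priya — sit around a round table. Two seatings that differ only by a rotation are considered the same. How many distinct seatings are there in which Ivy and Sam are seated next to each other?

48

Treat {Ivy, Sam} as one unit (2 internal orders) and seat the resulting 5 units around the table: (4)! circular arrangements.
So 2 × (4)! = 2 × 24 = 48.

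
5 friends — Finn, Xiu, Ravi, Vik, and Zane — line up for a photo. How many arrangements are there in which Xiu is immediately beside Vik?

Place the 3 others and the Xiu-Vik pair as 4 objects in a line; the pair has 2 internal arrangements.
So the count is 2·(4)! = 48.

48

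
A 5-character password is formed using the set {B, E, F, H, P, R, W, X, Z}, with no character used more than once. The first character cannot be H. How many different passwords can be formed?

The first character has 9−1 = 8 choices (anything except H).
The remaining 4 characters are filled from the other 8 symbols without repetition: 8 × 7 × 6 × 5 = 1680.
Total: 8 × 1680 = 13440.

13440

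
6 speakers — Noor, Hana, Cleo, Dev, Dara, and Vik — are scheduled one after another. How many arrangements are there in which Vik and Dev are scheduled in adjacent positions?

240

Place the 4 others and the Vik-Dev pair as 5 objects in a line; the pair has 2 internal arrangements.
So the count is 2·(5)! = 240.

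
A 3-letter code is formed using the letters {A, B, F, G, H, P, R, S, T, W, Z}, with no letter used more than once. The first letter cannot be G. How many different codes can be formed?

900

The first letter has 11−1 = 10 choices (anything except G).
The remaining 2 letters are filled from the other 10 symbols without repetition: 10 × 9 = 90.
Total: 10 × 90 = 900.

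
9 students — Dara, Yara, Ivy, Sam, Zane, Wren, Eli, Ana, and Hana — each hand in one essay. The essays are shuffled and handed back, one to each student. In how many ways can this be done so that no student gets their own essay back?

Count assignments avoiding every fixed point. For any j of the 9 students fixed to their own essay, the other 9−j can be arranged in (9−j)! ways.
By inclusion–exclusion this is Σ_{j=0}^{9} (−1)^j C(9,j)·(9−j)!.
Computing: 362880 − 362880 + 181440 − 60480 + 15120 − 3024 + 504 − 72 + 9 − 1 = 133496.

133496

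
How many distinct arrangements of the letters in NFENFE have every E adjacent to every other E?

Treat the 2 copies of E as a single block. The multiset to arrange is then {EE, F, F, N, N}, 5 items in all.
That gives (5)!/(2!·2!) = 30 arrangements.

30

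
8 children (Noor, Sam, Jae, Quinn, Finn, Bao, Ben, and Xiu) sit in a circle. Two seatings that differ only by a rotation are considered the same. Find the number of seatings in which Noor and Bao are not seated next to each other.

3600

Without the restriction there are (7)! = 5040 seatings.
Those with Noor next to Bao: fuse the pair into one unit and seat 7 units around a circle — 2·(6)! = 1440.
Subtracting, 5040 − 1440 = 3600.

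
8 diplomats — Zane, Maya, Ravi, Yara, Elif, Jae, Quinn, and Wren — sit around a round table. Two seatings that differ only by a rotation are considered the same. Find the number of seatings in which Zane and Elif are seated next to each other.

1440

Treat {Zane, Elif} as one unit (2 internal orders) and seat the resulting 7 units around the table: (6)! circular arrangements.
So 2 × (6)! = 2 × 720 = 1440.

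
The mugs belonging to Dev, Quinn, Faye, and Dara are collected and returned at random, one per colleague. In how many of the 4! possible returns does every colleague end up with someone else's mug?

9

This is the derangement count D_4: permutations of 4 items with no fixed point.
By inclusion–exclusion this is Σ_{j=0}^{4} (−1)^j C(4,j)·(4−j)!.
Computing: 24 − 24 + 12 − 4 + 1 = 9.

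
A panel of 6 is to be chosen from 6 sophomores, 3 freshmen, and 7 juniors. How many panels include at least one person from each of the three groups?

Total 6-person selections from all 16: C(16,6) = 8008.
Subtract selections that omit an entire group: no sophomores → C(10,6) = 210; no freshmen → C(13,6) = 1716; no juniors → C(9,6) = 84.
Add back selections omitting two groups (i.e. drawn from a single group): C(6,6) + C(3,6) + C(7,6) = 8.
By inclusion–exclusion: 8008 − 2010 + 8 = 6006.

6006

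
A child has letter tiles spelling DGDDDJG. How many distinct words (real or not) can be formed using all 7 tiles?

The 7 letters of DGDDDJG have repeats: D appearing 4 times and G appearing twice.
So there are 7! / (4!·2!) = 105 distinguishable arrangements.

105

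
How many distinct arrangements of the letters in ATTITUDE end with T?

With the last slot taken by T, it remains to arrange the other 7 letters (ATITUDE).
Those 7 letters have T appearing twice, giving (7)!/(2!) = 2520.

2520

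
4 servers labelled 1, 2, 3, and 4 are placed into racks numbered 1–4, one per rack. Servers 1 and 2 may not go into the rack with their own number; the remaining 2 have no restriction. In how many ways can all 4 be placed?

14

Let Aᵢ (for i ∈ {1, 2}) be the placements that put server i in its forbidden rack. Any j of these fix j positions, leaving (4−j)! ways to fill the rest, and there are C(2,j) ways to pick which j.
By inclusion–exclusion, the number of valid placements is Σ_{j=0}^{2} (−1)^j C(2,j)·(4−j)!.
Computing: 24 − 12 + 2 = 14.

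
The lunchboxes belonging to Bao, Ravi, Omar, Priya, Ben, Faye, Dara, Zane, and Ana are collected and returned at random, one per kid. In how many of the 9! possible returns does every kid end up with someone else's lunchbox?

This is the derangement count D_9: permutations of 9 items with no fixed point.
By inclusion–exclusion this is Σ_{j=0}^{9} (−1)^j C(9,j)·(9−j)!.
Computing: 362880 − 362880 + 181440 − 60480 + 15120 − 3024 + 504 − 72 + 9 − 1 = 133496.

133496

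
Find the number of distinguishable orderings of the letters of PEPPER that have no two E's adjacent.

40

There are 6!/(3!·2!) = 60 arrangements of PEPPER in total.
Arrangements with the E's together: treat EE as one letter, giving (5)!/(3!) = 20.
Subtracting, 60 − 20 = 40 arrangements keep the E's apart.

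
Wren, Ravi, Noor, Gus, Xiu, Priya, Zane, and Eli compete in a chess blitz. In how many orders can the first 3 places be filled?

There are 8 choices for 1st place, 7 for 2nd, and 6 for 3rd.
That gives 8 × 7 × 6 = 336.

336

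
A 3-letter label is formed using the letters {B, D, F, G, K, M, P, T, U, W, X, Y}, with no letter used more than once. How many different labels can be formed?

Choose and order 3 of the 12 symbols: the first letter has 12 options, the next 11, then 10.
12 × 11 × 10 = 1320.

1320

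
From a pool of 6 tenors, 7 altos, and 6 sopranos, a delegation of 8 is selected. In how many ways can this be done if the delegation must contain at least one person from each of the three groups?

72513

Total 8-person selections from all 19: C(19,8) = 75582.
Subtract selections that omit an entire group: no tenors → C(13,8) = 1287; no altos → C(12,8) = 495; no sopranos → C(13,8) = 1287.
Add back selections omitting two groups (i.e. drawn from a single group): C(6,8) + C(7,8) + C(6,8) = 0.
By inclusion–exclusion: 75582 − 3069 + 0 = 72513.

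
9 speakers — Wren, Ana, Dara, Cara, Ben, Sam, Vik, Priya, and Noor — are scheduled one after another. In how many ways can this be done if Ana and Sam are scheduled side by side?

Place the 7 others and the Ana-Sam pair as 8 objects in a line; the pair has 2 internal arrangements.
So the count is 2·(8)! = 80640.

80640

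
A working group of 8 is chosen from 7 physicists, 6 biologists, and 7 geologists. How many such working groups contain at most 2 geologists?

Split by how many geologists are chosen (0 through 2).
Sum: C(7,0)·C(13,8) + C(7,1)·C(13,7) + C(7,2)·C(13,6) = 1287 + 12012 + 36036 = 49335.

49335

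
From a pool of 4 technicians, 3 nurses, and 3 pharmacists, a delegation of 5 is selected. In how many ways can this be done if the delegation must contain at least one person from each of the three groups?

Total 5-person selections from all 10: C(10,5) = 252.
Selections missing a whole group: no technicians → C(6,5) = 6; no nurses → C(7,5) = 21; no pharmacists → C(7,5) = 21.
Add back selections omitting two groups (i.e. drawn from a single group): C(4,5) + C(3,5) + C(3,5) = 0.
By inclusion–exclusion: 252 − 48 + 0 = 204.

204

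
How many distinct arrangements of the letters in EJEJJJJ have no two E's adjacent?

15

Total arrangements of EJEJJJJ: 7!/(5!·2!) = 21.
Arrangements with the E's together: treat EE as one letter, giving (6)!/(5!) = 6.
Hence 21 − 6 = 15.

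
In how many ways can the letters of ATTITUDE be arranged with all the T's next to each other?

720

Treat the 3 copies of T as a single block. The multiset to arrange is then {TTT, A, D, E, I, U}, 6 items in all.
All 6 items are distinct, so there are (6)! = 720 arrangements.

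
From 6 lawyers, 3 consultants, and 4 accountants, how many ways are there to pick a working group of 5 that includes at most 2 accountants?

Split by how many accountants are chosen (0 through 2).
Sum: C(4,0)·C(9,5) + C(4,1)·C(9,4) + C(4,2)·C(9,3) = 126 + 504 + 504 = 1134.

1134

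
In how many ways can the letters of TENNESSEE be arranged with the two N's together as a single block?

840

Treat the 2 copies of N as a single block. The multiset to arrange is then {NN, E, E, E, E, S, S, T}, 8 items in all.
That gives (8)!/(4!·2!) = 840 arrangements.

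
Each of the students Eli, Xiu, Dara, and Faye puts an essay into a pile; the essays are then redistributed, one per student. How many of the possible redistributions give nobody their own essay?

This is the derangement count D_4: permutations of 4 items with no fixed point.
By inclusion–exclusion this is Σ_{j=0}^{4} (−1)^j C(4,j)·(4−j)!.
Computing: 24 − 24 + 12 − 4 + 1 = 9.

9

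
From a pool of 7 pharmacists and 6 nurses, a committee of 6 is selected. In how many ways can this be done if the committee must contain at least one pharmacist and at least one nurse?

1708

Unrestricted: C(13,6) = 1716 ways to pick any 6 of the 13.
Subtract selections that omit an entire group: no pharmacists → C(6,6) = 1; no nurses → C(7,6) = 7.
Both groups omitted at once is impossible, so 1716 − 8 = 1708.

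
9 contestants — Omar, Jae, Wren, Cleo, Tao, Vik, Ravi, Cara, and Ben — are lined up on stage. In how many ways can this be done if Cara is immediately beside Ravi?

Place the 7 others and the Cara-Ravi pair as 8 objects in a line; the pair has 2 internal arrangements.
So the count is 2·(8)! = 80640.

80640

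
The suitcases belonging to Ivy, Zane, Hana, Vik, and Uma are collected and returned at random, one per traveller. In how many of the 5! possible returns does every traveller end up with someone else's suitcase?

This is the derangement count D_5: permutations of 5 items with no fixed point.
By inclusion–exclusion this is Σ_{j=0}^{5} (−1)^j C(5,j)·(5−j)!.
Computing: 120 − 120 + 60 − 20 + 5 − 1 = 44.

44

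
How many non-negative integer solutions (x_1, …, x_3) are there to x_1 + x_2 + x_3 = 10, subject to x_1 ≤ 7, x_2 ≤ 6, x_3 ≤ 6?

40

By stars and bars, unrestricted non-negative solutions to x_1+…+x_3 = 10 number C(10+2,2) = 66.
Subtract solutions that violate a single cap (substitute x_i' = x_i − (cap_i+1)): x_1 ≥ 8 gives C(4,2) = 6; x_2 ≥ 7 gives C(5,2) = 10; x_3 ≥ 7 gives C(5,2) = 10. Together 26.
No two caps can be exceeded simultaneously, so the pair terms are all 0.
By inclusion–exclusion the count is 66 − 26 + 0 = 40.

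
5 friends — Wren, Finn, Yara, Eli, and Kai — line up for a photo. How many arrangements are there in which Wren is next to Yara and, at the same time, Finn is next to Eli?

24

Treat {Wren,Yara} as one block (2 orders) and {Finn,Eli} as another (2 orders).
That leaves 3 units to arrange: 2 × 2 × 3! = 4 × 6 = 24.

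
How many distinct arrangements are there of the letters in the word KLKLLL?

Letter multiplicities in KLKLLL: K×2, L×4.
Dividing 6! = 720 by 4!·2! = 48 for the repeated letters gives 15.

15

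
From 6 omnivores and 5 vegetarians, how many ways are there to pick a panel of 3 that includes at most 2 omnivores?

Split by how many omnivores are chosen (0 through 2).
Sum: C(6,0)·C(5,3) + C(6,1)·C(5,2) + C(6,2)·C(5,1) = 10 + 60 + 75 = 145.

145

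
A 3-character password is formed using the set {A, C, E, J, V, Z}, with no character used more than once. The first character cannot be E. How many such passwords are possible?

The first character has 6−1 = 5 choices (anything except E).
The remaining 2 characters are filled from the other 5 symbols without repetition: 5 × 4 = 20.
Total: 5 × 20 = 100.

100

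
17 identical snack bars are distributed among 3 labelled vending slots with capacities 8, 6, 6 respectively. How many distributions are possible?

Without the upper bounds there are C(19,2) = 171 ways to split 17 among 3 vending slots.
Subtract solutions that violate a single cap (substitute x_i' = x_i − (cap_i+1)): x_1 ≥ 9 gives C(10,2) = 45; x_2 ≥ 7 gives C(12,2) = 66; x_3 ≥ 7 gives C(12,2) = 66. Together 177.
Add back pairs where two caps are both exceeded: 3 + 3 + 10 = 16.
By inclusion–exclusion the count is 171 − 177 + 16 = 10.

10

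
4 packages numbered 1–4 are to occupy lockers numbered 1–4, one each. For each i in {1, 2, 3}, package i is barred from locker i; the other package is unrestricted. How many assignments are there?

11

Let Aᵢ (for i ∈ {1, 2, 3}) be the placements that put package i in its forbidden locker. Any j of these fix j positions, leaving (4−j)! ways to fill the rest, and there are C(3,j) ways to pick which j.
By inclusion–exclusion, the number of valid placements is Σ_{j=0}^{3} (−1)^j C(3,j)·(4−j)!.
Computing: 24 − 18 + 6 − 1 = 11.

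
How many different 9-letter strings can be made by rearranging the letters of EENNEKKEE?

EENNEKKEE has 9 letters with E appearing 5 times, K appearing twice, and N appearing twice.
The number of distinct arrangements is 9!/(5!·2!·2!) = 362880/480 = 756.

756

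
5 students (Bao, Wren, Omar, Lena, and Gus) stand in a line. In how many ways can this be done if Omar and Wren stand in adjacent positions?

48

Treat {Omar, Wren} as a single unit. There are 4 units to order, and the pair itself can be ordered 2 ways.
So the count is 2·(4)! = 48.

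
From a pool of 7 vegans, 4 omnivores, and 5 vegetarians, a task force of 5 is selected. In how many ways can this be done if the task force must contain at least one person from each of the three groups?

Total 5-person selections from all 16: C(16,5) = 4368.
Selections missing a whole group: no vegans → C(9,5) = 126; no omnivores → C(12,5) = 792; no vegetarians → C(11,5) = 462.
Add back selections omitting two groups (i.e. drawn from a single group): C(7,5) + C(4,5) + C(5,5) = 22.
By inclusion–exclusion: 4368 − 1380 + 22 = 3010.

3010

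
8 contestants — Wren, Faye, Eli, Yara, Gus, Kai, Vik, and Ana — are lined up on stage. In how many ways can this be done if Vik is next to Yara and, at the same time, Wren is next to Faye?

2880

Treat {Vik,Yara} as one block (2 orders) and {Wren,Faye} as another (2 orders).
That leaves 6 units to arrange: 2 × 2 × 6! = 4 × 720 = 2880.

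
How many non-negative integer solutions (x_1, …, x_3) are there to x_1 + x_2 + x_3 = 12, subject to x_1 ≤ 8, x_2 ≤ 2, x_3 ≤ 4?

6

By stars and bars, unrestricted non-negative solutions to x_1+…+x_3 = 12 number C(12+2,2) = 91.
Subtract solutions that violate a single cap (substitute x_i' = x_i − (cap_i+1)): x_1 ≥ 9 gives C(5,2) = 10; x_2 ≥ 3 gives C(11,2) = 55; x_3 ≥ 5 gives C(9,2) = 36. Together 101.
Add back pairs where two caps are both exceeded: 1 + 0 + 15 = 16.
By inclusion–exclusion the count is 91 − 101 + 16 = 6.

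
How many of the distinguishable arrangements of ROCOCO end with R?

10

Fix R in the last position and arrange the remaining 5 letters.
Those 5 letters have C appearing twice and O appearing 3 times, giving (5)!/(3!·2!) = 10.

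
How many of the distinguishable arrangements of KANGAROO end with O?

Fix O in the last position and arrange the remaining 7 letters.
Those 7 letters have A appearing twice, giving (7)!/(2!) = 2520.

2520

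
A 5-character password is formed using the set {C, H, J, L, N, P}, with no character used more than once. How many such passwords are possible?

Choose and order 5 of the 6 symbols: the first character has 6 options, the next 5, and so on down to 2.
6 × 5 × 4 × 3 × 2 = 720.

720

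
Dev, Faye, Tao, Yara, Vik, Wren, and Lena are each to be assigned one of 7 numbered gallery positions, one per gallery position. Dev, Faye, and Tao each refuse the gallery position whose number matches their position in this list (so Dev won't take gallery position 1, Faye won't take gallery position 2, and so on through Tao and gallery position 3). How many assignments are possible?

3216

Let Aᵢ (for i ∈ {1, 2, 3}) be the placements that put person i in their forbidden gallery position. Any j of these fix j positions, leaving (7−j)! ways to fill the rest, and there are C(3,j) ways to pick which j.
By inclusion–exclusion, the number of valid placements is Σ_{j=0}^{3} (−1)^j C(3,j)·(7−j)!.
Computing: 5040 − 2160 + 360 − 24 = 3216.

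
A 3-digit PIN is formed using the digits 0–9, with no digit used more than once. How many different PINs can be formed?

720

This is a permutation of 3 out of 10: P(10,3) = 10!/7!.
That product is 10 × 9 × 8 = 720.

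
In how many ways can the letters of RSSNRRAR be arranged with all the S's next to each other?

210

Treat the 2 copies of S as a single block. The multiset to arrange is then {SS, A, N, R, R, R, R}, 7 items in all.
That gives (7)!/(4!) = 210 arrangements.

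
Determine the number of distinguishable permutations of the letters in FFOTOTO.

210

Letter multiplicities in FFOTOTO: F×2, O×3, T×2.
The number of distinct arrangements is 7!/(3!·2!·2!) = 5040/24 = 210.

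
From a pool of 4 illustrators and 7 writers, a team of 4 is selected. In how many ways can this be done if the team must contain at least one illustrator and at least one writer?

Unrestricted: C(11,4) = 330 ways to pick any 4 of the 11.
Subtract selections that omit an entire group: no illustrators → C(7,4) = 35; no writers → C(4,4) = 1.
Both groups omitted at once is impossible, so 330 − 36 = 294.

294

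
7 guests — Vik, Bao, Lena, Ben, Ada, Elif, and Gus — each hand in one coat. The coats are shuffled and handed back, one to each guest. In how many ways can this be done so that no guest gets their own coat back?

Count assignments avoiding every fixed point. For any j of the 7 guests fixed to their own coat, the other 7−j can be arranged in (7−j)! ways.
By inclusion–exclusion this is Σ_{j=0}^{7} (−1)^j C(7,j)·(7−j)!.
Computing: 5040 − 5040 + 2520 − 840 + 210 − 42 + 7 − 1 = 1854.

1854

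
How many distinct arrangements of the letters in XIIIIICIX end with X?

With the last slot taken by X, it remains to arrange the other 8 letters (IIIIICIX).
Those 8 letters have I appearing 6 times, giving (8)!/(6!) = 56.

56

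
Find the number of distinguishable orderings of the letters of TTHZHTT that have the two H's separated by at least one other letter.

Total arrangements of TTHZHTT: 7!/(4!·2!) = 105.
Arrangements with the H's together: treat HH as one letter, giving (6)!/(4!) = 30.
Subtracting, 105 − 30 = 75 arrangements keep the H's apart.

75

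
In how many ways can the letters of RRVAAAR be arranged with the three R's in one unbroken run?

Treat the 3 copies of R as a single block. The multiset to arrange is then {RRR, A, A, A, V}, 5 items in all.
That gives (5)!/(3!) = 20 arrangements.

20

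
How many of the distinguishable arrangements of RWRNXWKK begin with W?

1260

Fix W in the first position and arrange the remaining 7 letters.
Those 7 letters have K appearing twice and R appearing twice, giving (7)!/(2!·2!) = 1260.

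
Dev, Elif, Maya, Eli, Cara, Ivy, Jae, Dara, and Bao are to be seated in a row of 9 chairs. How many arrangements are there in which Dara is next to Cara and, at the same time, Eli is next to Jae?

20160

Treat {Dara,Cara} as one block (2 orders) and {Eli,Jae} as another (2 orders).
That leaves 7 units to arrange: 2 × 2 × 7! = 4 × 5040 = 20160.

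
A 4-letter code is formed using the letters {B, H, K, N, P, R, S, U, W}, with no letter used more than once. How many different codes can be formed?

This is a permutation of 4 out of 9: P(9,4) = 9!/5!.
That product is 9 × 8 × 7 × 6 = 3024.

3024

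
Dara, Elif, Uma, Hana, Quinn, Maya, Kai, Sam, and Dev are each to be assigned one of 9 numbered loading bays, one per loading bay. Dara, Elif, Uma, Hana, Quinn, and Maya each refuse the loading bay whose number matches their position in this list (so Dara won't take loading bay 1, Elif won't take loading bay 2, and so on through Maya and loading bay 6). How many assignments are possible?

Let Aᵢ (for 1 ≤ i ≤ 6) be the placements that put person i in their forbidden loading bay. Any j of these fix j positions, leaving (9−j)! ways to fill the rest, and there are C(6,j) ways to pick which j.
By inclusion–exclusion, the number of valid placements is Σ_{j=0}^{6} (−1)^j C(6,j)·(9−j)!.
Computing: 362880 − 241920 + 75600 − 14400 + 1800 − 144 + 6 = 183822.

183822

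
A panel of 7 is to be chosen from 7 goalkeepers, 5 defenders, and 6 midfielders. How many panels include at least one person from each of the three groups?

With no constraint there are C(18,7) = 31824 possible selections.
Subtract selections that omit an entire group: no goalkeepers → C(11,7) = 330; no defenders → C(13,7) = 1716; no midfielders → C(12,7) = 792.
Add back selections omitting two groups (i.e. drawn from a single group): C(7,7) + C(5,7) + C(6,7) = 1.
By inclusion–exclusion: 31824 − 2838 + 1 = 28987.

28987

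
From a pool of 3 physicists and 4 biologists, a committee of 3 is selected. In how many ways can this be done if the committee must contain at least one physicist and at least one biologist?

30

With no constraint there are C(7,3) = 35 possible selections.
Selections missing a whole group: no physicists → C(4,3) = 4; no biologists → C(3,3) = 1.
Both groups omitted at once is impossible, so 35 − 5 = 30.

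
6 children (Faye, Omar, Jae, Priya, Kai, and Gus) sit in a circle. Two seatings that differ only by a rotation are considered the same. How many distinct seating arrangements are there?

120

Around a circle, 6 distinct people have 6!/6 = (5)! = 120 rotationally distinct seatings.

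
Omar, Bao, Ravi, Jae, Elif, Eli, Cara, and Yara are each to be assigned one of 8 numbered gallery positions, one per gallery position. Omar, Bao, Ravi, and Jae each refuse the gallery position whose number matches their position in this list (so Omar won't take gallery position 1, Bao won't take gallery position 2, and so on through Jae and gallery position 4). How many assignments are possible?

24024

Let Aᵢ (for 1 ≤ i ≤ 4) be the placements that put person i in their forbidden gallery position. Any j of these fix j positions, leaving (8−j)! ways to fill the rest, and there are C(4,j) ways to pick which j.
By inclusion–exclusion, the number of valid placements is Σ_{j=0}^{4} (−1)^j C(4,j)·(8−j)!.
Computing: 40320 − 20160 + 4320 − 480 + 24 = 24024.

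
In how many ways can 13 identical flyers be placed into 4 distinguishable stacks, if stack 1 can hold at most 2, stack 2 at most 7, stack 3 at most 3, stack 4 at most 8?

66

By stars and bars, unrestricted non-negative solutions to x_1+…+x_4 = 13 number C(13+3,3) = 560.
Subtract solutions that violate a single cap (substitute x_i' = x_i − (cap_i+1)): x_1 ≥ 3 gives C(13,3) = 286; x_2 ≥ 8 gives C(8,3) = 56; x_3 ≥ 4 gives C(12,3) = 220; x_4 ≥ 9 gives C(7,3) = 35. Together 597.
Add back pairs where two caps are both exceeded: 10 + 84 + 4 + 4 + 0 + 1 = 103.
By inclusion–exclusion the count is 560 − 597 + 103 = 66.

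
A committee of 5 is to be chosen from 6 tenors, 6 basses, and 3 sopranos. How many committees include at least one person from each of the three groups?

1971

Total 5-person selections from all 15: C(15,5) = 3003.
Subtract selections that omit an entire group: no tenors → C(9,5) = 126; no basses → C(9,5) = 126; no sopranos → C(12,5) = 792.
Add back selections omitting two groups (i.e. drawn from a single group): C(6,5) + C(6,5) + C(3,5) = 12.
By inclusion–exclusion: 3003 − 1044 + 12 = 1971.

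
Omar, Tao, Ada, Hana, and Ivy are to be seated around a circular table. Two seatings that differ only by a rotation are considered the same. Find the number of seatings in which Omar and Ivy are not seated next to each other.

12

Without the restriction there are (4)! = 24 seatings.
Seatings with Omar beside Ivy: treat them as a block with 2 internal orders, giving 2 × (3)! = 12.
Subtracting, 24 − 12 = 12.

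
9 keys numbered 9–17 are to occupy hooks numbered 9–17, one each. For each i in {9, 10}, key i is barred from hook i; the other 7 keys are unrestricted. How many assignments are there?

Let Aᵢ (for i ∈ {9, 10}) be the placements that put key i in its forbidden hook. Any j of these fix j positions, leaving (9−j)! ways to fill the rest, and there are C(2,j) ways to pick which j.
By inclusion–exclusion, the number of valid placements is Σ_{j=0}^{2} (−1)^j C(2,j)·(9−j)!.
Computing: 362880 − 80640 + 5040 = 287280.

287280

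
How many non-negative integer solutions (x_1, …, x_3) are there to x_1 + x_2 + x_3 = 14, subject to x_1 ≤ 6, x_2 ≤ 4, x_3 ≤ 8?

15

By stars and bars, unrestricted non-negative solutions to x_1+…+x_3 = 14 number C(14+2,2) = 120.
Subtract solutions that violate a single cap (substitute x_i' = x_i − (cap_i+1)): x_1 ≥ 7 gives C(9,2) = 36; x_2 ≥ 5 gives C(11,2) = 55; x_3 ≥ 9 gives C(7,2) = 21. Together 112.
Add back pairs where two caps are both exceeded: 6 + 0 + 1 = 7.
By inclusion–exclusion the count is 120 − 112 + 7 = 15.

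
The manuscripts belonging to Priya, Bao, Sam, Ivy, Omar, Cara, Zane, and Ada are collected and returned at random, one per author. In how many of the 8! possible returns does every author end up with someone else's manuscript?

This is the derangement count D_8: permutations of 8 items with no fixed point.
By inclusion–exclusion this is Σ_{j=0}^{8} (−1)^j C(8,j)·(8−j)!.
Computing: 40320 − 40320 + 20160 − 6720 + 1680 − 336 + 56 − 8 + 1 = 14833.

14833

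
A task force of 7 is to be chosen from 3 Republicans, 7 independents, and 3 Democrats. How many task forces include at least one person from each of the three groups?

Total 7-person selections from all 13: C(13,7) = 1716.
Subtract selections that omit an entire group: no Republicans → C(10,7) = 120; no independents → C(6,7) = 0; no Democrats → C(10,7) = 120.
Add back selections omitting two groups (i.e. drawn from a single group): C(3,7) + C(7,7) + C(3,7) = 1.
By inclusion–exclusion: 1716 − 240 + 1 = 1477.

1477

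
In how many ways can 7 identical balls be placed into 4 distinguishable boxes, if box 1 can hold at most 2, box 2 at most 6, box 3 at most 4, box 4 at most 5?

70

Ignoring the caps, the number of non-negative solutions to x_1+…+x_4 = 7 is C(10,3) = 120.
Subtract solutions that violate a single cap (substitute x_i' = x_i − (cap_i+1)): x_1 ≥ 3 gives C(7,3) = 35; x_2 ≥ 7 gives C(3,3) = 1; x_3 ≥ 5 gives C(5,3) = 10; x_4 ≥ 6 gives C(4,3) = 4. Together 50.
No two caps can be exceeded simultaneously, so the pair terms are all 0.
By inclusion–exclusion the count is 120 − 50 + 0 = 70.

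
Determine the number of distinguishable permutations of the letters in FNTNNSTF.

The 8 letters of FNTNNSTF have repeats: F appearing twice, N appearing 3 times, and T appearing twice.
So there are 8! / (3!·2!·2!) = 1680 distinguishable arrangements.

1680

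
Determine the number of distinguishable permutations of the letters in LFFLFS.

The 6 letters of LFFLFS have repeats: F appearing 3 times and L appearing twice.
So there are 6! / (3!·2!) = 60 distinguishable arrangements.

60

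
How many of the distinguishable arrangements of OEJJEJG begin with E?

120

With the first slot taken by E, it remains to arrange the other 6 letters (OJJEJG).
Those 6 letters have J appearing 3 times, giving (6)!/(3!) = 120.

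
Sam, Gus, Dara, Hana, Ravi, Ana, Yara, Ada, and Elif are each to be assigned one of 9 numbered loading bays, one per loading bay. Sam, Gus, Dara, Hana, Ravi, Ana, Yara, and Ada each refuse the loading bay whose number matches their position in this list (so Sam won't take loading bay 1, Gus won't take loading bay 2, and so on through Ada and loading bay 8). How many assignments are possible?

148329

Let Aᵢ (for 1 ≤ i ≤ 8) be the placements that put person i in their forbidden loading bay. Any j of these fix j positions, leaving (9−j)! ways to fill the rest, and there are C(8,j) ways to pick which j.
By inclusion–exclusion, the number of valid placements is Σ_{j=0}^{8} (−1)^j C(8,j)·(9−j)!.
Computing: 362880 − 322560 + 141120 − 40320 + 8400 − 1344 + 168 − 16 + 1 = 148329.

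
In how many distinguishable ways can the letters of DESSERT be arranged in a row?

1260

The 7 letters of DESSERT have repeats: E appearing twice and S appearing twice.
So there are 7! / (2!·2!) = 1260 distinguishable arrangements.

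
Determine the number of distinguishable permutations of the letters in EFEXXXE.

140

EFEXXXE has 7 letters with E appearing 3 times and X appearing 3 times.
The number of distinct arrangements is 7!/(3!·3!) = 5040/36 = 140.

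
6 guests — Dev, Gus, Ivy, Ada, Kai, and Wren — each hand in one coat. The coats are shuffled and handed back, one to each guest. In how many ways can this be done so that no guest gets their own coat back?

Count assignments avoiding every fixed point. For any j of the 6 guests fixed to their own coat, the other 6−j can be arranged in (6−j)! ways.
By inclusion–exclusion this is Σ_{j=0}^{6} (−1)^j C(6,j)·(6−j)!.
Computing: 720 − 720 + 360 − 120 + 30 − 6 + 1 = 265.

265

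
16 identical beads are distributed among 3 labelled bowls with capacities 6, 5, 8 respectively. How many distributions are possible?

By stars and bars, unrestricted non-negative solutions to x_1+…+x_3 = 16 number C(16+2,2) = 153.
Subtract solutions that violate a single cap (substitute x_i' = x_i − (cap_i+1)): x_1 ≥ 7 gives C(11,2) = 55; x_2 ≥ 6 gives C(12,2) = 66; x_3 ≥ 9 gives C(9,2) = 36. Together 157.
Add back pairs where two caps are both exceeded: 10 + 1 + 3 = 14.
By inclusion–exclusion the count is 153 − 157 + 14 = 10.

10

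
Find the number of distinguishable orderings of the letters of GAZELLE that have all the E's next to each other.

360

Treat the 2 copies of E as a single block. The multiset to arrange is then {EE, A, G, L, L, Z}, 6 items in all.
That gives (6)!/(2!) = 360 arrangements.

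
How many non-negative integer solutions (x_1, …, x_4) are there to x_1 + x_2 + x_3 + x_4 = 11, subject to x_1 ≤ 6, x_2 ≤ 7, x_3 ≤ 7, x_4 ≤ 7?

Without the upper bounds there are C(14,3) = 364 ways to split 11 among 4 variables.
Subtract solutions that violate a single cap (substitute x_i' = x_i − (cap_i+1)): x_1 ≥ 7 gives C(7,3) = 35; x_2 ≥ 8 gives C(6,3) = 20; x_3 ≥ 8 gives C(6,3) = 20; x_4 ≥ 8 gives C(6,3) = 20. Together 95.
No two caps can be exceeded simultaneously, so the pair terms are all 0.
By inclusion–exclusion the count is 364 − 95 + 0 = 269.

269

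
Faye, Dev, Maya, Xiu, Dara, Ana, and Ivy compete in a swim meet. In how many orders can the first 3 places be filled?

There are 7 choices for 1st place, 6 for 2nd, and 5 for 3rd.
That gives 7 × 6 × 5 = 210.

210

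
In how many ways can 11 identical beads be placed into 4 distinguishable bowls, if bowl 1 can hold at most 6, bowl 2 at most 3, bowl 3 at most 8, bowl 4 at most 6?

Ignoring the caps, the number of non-negative solutions to x_1+…+x_4 = 11 is C(14,3) = 364.
Subtract solutions that violate a single cap (substitute x_i' = x_i − (cap_i+1)): x_1 ≥ 7 gives C(7,3) = 35; x_2 ≥ 4 gives C(10,3) = 120; x_3 ≥ 9 gives C(5,3) = 10; x_4 ≥ 7 gives C(7,3) = 35. Together 200.
Add back pairs where two caps are both exceeded: 1 + 0 + 0 + 0 + 1 + 0 = 2.
By inclusion–exclusion the count is 364 − 200 + 2 = 166.

166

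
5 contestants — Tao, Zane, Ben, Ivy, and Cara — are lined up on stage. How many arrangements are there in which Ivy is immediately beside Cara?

48

Glue Ivy and Cara into one block (2 internal orders), leaving 4 units to arrange in a row.
So the count is 2·(4)! = 48.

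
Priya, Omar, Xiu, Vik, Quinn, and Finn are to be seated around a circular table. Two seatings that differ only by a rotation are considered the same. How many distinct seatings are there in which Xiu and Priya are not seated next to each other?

72

Without the restriction there are (5)! = 120 seatings.
Seatings with Xiu beside Priya: treat them as a block with 2 internal orders, giving 2 × (4)! = 48.
Subtracting, 120 − 48 = 72.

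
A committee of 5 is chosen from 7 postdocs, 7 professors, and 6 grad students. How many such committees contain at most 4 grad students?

Split by how many grad students are chosen (0 through 4).
Sum: C(6,0)·C(14,5) + C(6,1)·C(14,4) + C(6,2)·C(14,3) + C(6,3)·C(14,2) + C(6,4)·C(14,1) = 2002 + 6006 + 5460 + 1820 + 210 = 15498.

15498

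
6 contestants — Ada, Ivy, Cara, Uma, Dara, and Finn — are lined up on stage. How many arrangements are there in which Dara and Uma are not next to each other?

There are 6! = 720 arrangements in all. If Dara and Uma are adjacent, merging them into one block gives 2·(5)! = 240 arrangements.
Complementary counting: 720 − 240 = 480.

480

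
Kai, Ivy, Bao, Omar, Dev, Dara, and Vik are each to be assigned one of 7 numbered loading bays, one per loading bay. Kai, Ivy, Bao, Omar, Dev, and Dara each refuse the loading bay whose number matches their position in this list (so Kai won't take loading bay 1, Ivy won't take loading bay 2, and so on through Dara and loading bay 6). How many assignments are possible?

2119

Let Aᵢ (for 1 ≤ i ≤ 6) be the placements that put person i in their forbidden loading bay. Any j of these fix j positions, leaving (7−j)! ways to fill the rest, and there are C(6,j) ways to pick which j.
By inclusion–exclusion, the number of valid placements is Σ_{j=0}^{6} (−1)^j C(6,j)·(7−j)!.
Computing: 5040 − 4320 + 1800 − 480 + 90 − 12 + 1 = 2119.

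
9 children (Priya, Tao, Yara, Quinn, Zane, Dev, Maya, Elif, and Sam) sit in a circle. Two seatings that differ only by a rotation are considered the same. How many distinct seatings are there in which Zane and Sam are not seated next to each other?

Without the restriction there are (8)! = 40320 seatings.
Seatings with Zane beside Sam: treat them as a block with 2 internal orders, giving 2 × (7)! = 10080.
Subtracting, 40320 − 10080 = 30240.

30240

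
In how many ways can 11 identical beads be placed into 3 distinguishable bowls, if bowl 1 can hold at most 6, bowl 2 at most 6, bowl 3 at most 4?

Ignoring the caps, the number of non-negative solutions to x_1+…+x_3 = 11 is C(13,2) = 78.
Subtract solutions that violate a single cap (substitute x_i' = x_i − (cap_i+1)): x_1 ≥ 7 gives C(6,2) = 15; x_2 ≥ 7 gives C(6,2) = 15; x_3 ≥ 5 gives C(8,2) = 28. Together 58.
No two caps can be exceeded simultaneously, so the pair terms are all 0.
By inclusion–exclusion the count is 78 − 58 + 0 = 20.

20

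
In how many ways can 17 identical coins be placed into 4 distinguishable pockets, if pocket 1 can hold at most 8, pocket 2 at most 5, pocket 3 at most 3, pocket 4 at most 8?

96

By stars and bars, unrestricted non-negative solutions to x_1+…+x_4 = 17 number C(17+3,3) = 1140.
Subtract solutions that violate a single cap (substitute x_i' = x_i − (cap_i+1)): x_1 ≥ 9 gives C(11,3) = 165; x_2 ≥ 6 gives C(14,3) = 364; x_3 ≥ 4 gives C(16,3) = 560; x_4 ≥ 9 gives C(11,3) = 165. Together 1254.
Add back pairs where two caps are both exceeded: 10 + 35 + 0 + 120 + 10 + 35 = 210.
By inclusion–exclusion the count is 1140 − 1254 + 210 = 96.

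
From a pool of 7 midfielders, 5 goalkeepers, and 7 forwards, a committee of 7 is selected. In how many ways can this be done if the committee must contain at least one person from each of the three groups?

With no constraint there are C(19,7) = 50388 possible selections.
Selections missing a whole group: no midfielders → C(12,7) = 792; no goalkeepers → C(14,7) = 3432; no forwards → C(12,7) = 792.
Add back selections omitting two groups (i.e. drawn from a single group): C(7,7) + C(5,7) + C(7,7) = 2.
By inclusion–exclusion: 50388 − 5016 + 2 = 45374.

45374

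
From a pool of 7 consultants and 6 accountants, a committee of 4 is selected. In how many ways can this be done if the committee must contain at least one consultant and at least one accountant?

With no constraint there are C(13,4) = 715 possible selections.
Selections missing a whole group: no consultants → C(6,4) = 15; no accountants → C(7,4) = 35.
Both groups omitted at once is impossible, so 715 − 50 = 665.

665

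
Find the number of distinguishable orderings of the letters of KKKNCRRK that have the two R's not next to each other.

There are 8!/(4!·2!) = 840 arrangements of KKKNCRRK in total.
Arrangements with the R's together: treat RR as one letter, giving (7)!/(4!) = 210.
Hence 840 − 210 = 630.

630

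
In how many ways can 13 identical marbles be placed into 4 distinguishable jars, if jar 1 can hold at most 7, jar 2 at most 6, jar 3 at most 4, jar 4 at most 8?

Ignoring the caps, the number of non-negative solutions to x_1+…+x_4 = 13 is C(16,3) = 560.
Subtract solutions that violate a single cap (substitute x_i' = x_i − (cap_i+1)): x_1 ≥ 8 gives C(8,3) = 56; x_2 ≥ 7 gives C(9,3) = 84; x_3 ≥ 5 gives C(11,3) = 165; x_4 ≥ 9 gives C(7,3) = 35. Together 340.
Add back pairs where two caps are both exceeded: 0 + 1 + 0 + 4 + 0 + 0 = 5.
By inclusion–exclusion the count is 560 − 340 + 5 = 225.

225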